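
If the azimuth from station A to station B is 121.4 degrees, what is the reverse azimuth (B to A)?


back azimuth = (121.4 + 180) mod 360 = 301.4 degrees

301.4 degrees


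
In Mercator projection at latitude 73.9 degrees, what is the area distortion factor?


area_distortion = 1/cos^2(73.9) = 13.003

13.003


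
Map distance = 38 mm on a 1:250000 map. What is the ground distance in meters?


ground = 38 mm * 250000 / 1000 = 9500.0 m

9500.0 m


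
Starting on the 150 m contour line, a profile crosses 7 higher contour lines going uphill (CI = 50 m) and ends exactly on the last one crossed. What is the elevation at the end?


elevation = 150 + 7 * 50 = 500 m

500 m


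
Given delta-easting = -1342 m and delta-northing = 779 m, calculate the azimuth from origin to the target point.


az = atan2(-1342, 779) = -59.9 deg
adjusted to 0-360: 300.1 degrees

300.1 degrees


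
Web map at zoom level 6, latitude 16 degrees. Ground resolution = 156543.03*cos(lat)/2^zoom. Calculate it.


res = 156543.03 * cos(16) / 2^6 = 156543.03 * 0.9612617 / 64 = 2351.23 m/pixel

2351.23 m/pixel


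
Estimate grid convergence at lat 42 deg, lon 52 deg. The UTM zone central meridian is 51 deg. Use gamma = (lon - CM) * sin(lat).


gamma = (52 - 51) * sin(42) = 1 * 0.669131 = 0.669 degrees

0.669 degrees


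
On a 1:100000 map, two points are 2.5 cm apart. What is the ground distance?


ground = 2.5 cm * 100000 / 100 = 2500.0 m = 2.5 km

2.5 km


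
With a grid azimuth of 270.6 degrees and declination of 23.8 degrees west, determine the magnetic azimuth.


magnetic azimuth = grid azimuth - declination (east +ve)
mag_az = 270.6 - -23.8 = 294.4 degrees

294.4 degrees


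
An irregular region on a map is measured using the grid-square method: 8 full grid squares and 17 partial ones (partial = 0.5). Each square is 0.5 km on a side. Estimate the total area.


effective squares = 8 + 17 * 0.5 = 16.5
area = 16.5 * 0.25 = 4.125 km^2

4.125 km^2


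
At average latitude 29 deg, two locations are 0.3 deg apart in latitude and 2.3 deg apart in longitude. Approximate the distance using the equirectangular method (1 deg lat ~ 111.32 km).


dlat_km = 0.3 * 111.32 = 33.396
dlon_km = 2.3 * 111.32 * cos(29) ≈ 223.934
dist = sqrt(33.396^2 + 223.934^2) ≈ 226.4 km

226.4 km


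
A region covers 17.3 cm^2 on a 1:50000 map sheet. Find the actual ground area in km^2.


ground_area = 17.3 * (50000/100)^2 = 4325000.0 m^2 = 4.325 km^2

4.325 km^2


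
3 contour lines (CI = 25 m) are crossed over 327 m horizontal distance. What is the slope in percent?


elevation change = 3 * 25 = 75 m
slope = 75 / 327 * 100 = 22.9%

22.9%


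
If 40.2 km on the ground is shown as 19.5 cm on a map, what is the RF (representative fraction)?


ground = 40.2 km = 4020000 cm; RF denominator = ground / map = 4020000 / 19.5 ≈ 206154; RF = 1:206154

1:206154


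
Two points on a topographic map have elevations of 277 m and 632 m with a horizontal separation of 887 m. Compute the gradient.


gradient = (632 - 277) / 887 = 355 / 887 = 0.4002

0.4002


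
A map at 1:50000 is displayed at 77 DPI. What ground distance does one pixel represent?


pixel_cm = 2.54 / 77 ≈ 0.032987 cm
ground = pixel_cm * 50000 / 100 = 2.54 * 50000 / (77 * 100) = 127000 / 7700 ≈ 16.49 m

16.49 m


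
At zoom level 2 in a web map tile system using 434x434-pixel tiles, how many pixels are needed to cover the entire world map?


tiles per axis = 2^2 = 4
total tiles = 4^2 = 16
pixels per axis = 4 * 434 = 1736
total pixels = 1736^2 = 3013696

3013696 pixels


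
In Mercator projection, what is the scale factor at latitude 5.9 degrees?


SF = 1 / cos(5.9) = 1 / 0.994703 = 1.005

1.005


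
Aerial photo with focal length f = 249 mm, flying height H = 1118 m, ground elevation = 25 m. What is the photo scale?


scale = f / (H - h) = 249 mm / 1093 m = 249 / 1093000 = 1:4390

1:4390


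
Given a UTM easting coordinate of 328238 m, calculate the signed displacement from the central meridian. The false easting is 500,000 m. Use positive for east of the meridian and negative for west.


displacement = 328238 - 500000 = -171762 m

-171762 m


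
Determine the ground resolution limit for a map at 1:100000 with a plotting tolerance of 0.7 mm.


ground = 0.7 mm * 100000 / 1000 = 70.0 m

70.0 m


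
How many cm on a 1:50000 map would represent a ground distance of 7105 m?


map_cm = 7105 * 100 / 50000 = 14.21 cm

14.21 cm


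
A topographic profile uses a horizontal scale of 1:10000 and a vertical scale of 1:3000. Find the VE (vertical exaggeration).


VE = horizontal_scale / vertical_scale = 10000 / 3000 ≈ 3.3

3.3x


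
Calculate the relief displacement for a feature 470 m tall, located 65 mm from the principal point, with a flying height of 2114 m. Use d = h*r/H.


d = h * r / H = 470 * 65 / 2114 = 14.45 mm

14.45 mm


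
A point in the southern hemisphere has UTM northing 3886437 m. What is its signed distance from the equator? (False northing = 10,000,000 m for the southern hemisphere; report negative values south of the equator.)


For southern: actual = 3886437 - 10000000 = -6113563 m

-6113563 m


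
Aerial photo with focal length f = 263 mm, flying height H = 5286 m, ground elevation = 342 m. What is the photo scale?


scale = f / (H - h) = 263 mm / 4944 m = 263 / 4944000 = 1:18798

1:18798


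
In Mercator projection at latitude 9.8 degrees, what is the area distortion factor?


area_distortion = 1/cos^2(9.8) = 1.03

1.03


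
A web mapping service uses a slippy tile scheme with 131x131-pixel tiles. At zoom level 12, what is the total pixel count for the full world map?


tiles per axis = 2^12 = 4096
total tiles = 4096^2 = 16777216
pixels per axis = 4096 * 131 = 536576
total pixels = 536576^2 = 287913803776

287913803776 pixels


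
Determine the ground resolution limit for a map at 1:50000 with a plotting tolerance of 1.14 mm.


ground = 1.14 mm * 50000 / 1000 = 57.0 m

57.0 m


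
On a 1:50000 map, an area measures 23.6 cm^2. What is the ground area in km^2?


ground_area = 23.6 * (50000/100)^2 = 5900000.0 m^2 = 5.9 km^2

5.9 km^2


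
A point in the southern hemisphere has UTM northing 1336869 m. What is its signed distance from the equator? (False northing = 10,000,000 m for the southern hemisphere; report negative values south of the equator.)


For southern: actual = 1336869 - 10000000 = -8663131 m

-8663131 m


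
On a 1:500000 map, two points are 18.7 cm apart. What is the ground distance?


ground = 18.7 cm * 500000 / 100 = 93500.0 m = 93.5 km

93.5 km


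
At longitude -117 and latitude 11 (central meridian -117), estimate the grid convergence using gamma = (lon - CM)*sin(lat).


gamma = (-117 - -117) * sin(11) = 0 * 0.190809 = 0.0 degrees

0.0 degrees


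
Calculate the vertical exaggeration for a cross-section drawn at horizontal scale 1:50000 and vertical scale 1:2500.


VE = horizontal_scale / vertical_scale = 50000 / 2500 = 20.0

20.0x


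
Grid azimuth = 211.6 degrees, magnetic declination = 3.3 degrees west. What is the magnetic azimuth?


magnetic azimuth = grid azimuth - declination (east +ve)
mag_az = 211.6 - -3.3 = 214.9 degrees

214.9 degrees


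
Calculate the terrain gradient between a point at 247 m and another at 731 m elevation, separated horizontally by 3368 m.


gradient = (731 - 247) / 3368 = 484 / 3368 = 0.1437

0.1437


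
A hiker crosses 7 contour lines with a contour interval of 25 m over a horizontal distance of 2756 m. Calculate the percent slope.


elevation change = 7 * 25 = 175 m
slope = 175 / 2756 * 100 = 6.3%

6.3%


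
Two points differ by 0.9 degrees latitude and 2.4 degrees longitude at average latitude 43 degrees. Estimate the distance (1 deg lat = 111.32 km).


dlat_km = 0.9 * 111.32 = 100.188
dlon_km = 2.4 * 111.32 * cos(43) ≈ 195.394
dist = sqrt(100.188^2 + 195.394^2) ≈ 219.6 km

219.6 km


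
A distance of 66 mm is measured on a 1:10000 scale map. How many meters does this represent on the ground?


ground = 66 mm * 10000 / 1000 = 660.0 m

660.0 m


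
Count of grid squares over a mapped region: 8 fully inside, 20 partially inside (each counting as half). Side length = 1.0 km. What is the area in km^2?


effective squares = 8 + 20 * 0.5 = 18.0
area = 18.0 * 1.0 = 18.0 km^2

18.0 km^2


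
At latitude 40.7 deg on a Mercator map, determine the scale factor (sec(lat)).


SF = 1 / cos(40.7) = 1 / 0.758134 = 1.319

1.319


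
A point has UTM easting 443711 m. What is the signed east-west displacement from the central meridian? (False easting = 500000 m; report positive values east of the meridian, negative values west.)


displacement = 443711 - 500000 = -56289 m

-56289 m


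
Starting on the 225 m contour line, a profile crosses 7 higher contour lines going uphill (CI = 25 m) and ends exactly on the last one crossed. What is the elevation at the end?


elevation = 225 + 7 * 25 = 400 m

400 m


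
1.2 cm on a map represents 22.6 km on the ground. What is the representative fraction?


ground = 22.6 km = 2260000 cm; RF denominator = ground / map = 2260000 / 1.2 ≈ 1883333; RF = 1:1883333

1:1883333


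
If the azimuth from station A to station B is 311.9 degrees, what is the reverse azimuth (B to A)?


back azimuth = (311.9 + 180) mod 360 = 131.9 degrees

131.9 degrees


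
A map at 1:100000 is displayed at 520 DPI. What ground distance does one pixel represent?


pixel_cm = 2.54 / 520 ≈ 0.004885 cm
ground = pixel_cm * 100000 / 100 = 2.54 * 100000 / (520 * 100) = 254000 / 52000 ≈ 4.88 m

4.88 m


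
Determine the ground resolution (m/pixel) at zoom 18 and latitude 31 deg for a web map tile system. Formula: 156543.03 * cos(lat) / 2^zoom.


res = 156543.03 * cos(31) / 2^18 = 156543.03 * 0.8571673 / 262144 = 0.51 m/pixel

0.51 m/pixel


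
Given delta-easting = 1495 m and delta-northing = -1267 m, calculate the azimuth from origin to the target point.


az = atan2(1495, -1267) = 130.3 deg
adjusted to 0-360: 130.3 degrees

130.3 degrees


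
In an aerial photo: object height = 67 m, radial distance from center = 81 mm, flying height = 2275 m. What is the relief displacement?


d = h * r / H = 67 * 81 / 2275 = 2.39 mm

2.39 mm


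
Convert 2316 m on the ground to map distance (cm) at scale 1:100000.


map_cm = 2316 * 100 / 100000 = 2.316 cm ≈ 2.32 cm

2.32 cm


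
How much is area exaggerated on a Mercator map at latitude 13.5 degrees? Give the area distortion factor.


area_distortion = 1/cos^2(13.5) = 1.058

1.058


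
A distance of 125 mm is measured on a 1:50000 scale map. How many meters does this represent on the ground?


ground = 125 mm * 50000 / 1000 = 6250.0 m

6250.0 m


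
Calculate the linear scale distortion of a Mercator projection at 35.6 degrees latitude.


SF = 1 / cos(35.6) = 1 / 0.813101 = 1.23

1.23


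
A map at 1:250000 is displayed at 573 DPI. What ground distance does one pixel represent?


pixel_cm = 2.54 / 573 ≈ 0.004433 cm
ground = pixel_cm * 250000 / 100 = 2.54 * 250000 / (573 * 100) = 635000 / 57300 ≈ 11.08 m

11.08 m


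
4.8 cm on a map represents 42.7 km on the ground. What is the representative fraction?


ground = 42.7 km = 4270000 cm; RF denominator = ground / map = 4270000 / 4.8 ≈ 889583; RF = 1:889583

1:889583


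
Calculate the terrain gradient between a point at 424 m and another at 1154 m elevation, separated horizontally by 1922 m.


gradient = (1154 - 424) / 1922 = 730 / 1922 = 0.3798

0.3798


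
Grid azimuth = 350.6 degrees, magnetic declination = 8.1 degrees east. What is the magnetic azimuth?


magnetic azimuth = grid azimuth - declination (east +ve)
mag_az = 350.6 - 8.1 = 342.5 degrees

342.5 degrees


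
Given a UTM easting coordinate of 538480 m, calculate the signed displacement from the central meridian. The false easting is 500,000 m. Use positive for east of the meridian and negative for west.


displacement = 538480 - 500000 = 38480 m

38480 m


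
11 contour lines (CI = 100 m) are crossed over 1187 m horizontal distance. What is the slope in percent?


elevation change = 11 * 100 = 1100 m
slope = 1100 / 1187 * 100 = 92.7%

92.7%


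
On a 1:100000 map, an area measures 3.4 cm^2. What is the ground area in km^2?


ground_area = 3.4 * (100000/100)^2 = 3400000.0 m^2 = 3.4 km^2

3.4 km^2


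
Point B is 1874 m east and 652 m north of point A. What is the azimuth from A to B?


az = atan2(1874, 652) = 70.8 deg
adjusted to 0-360: 70.8 degrees

70.8 degrees


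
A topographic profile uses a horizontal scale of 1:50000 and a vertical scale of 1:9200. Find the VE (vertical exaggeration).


VE = horizontal_scale / vertical_scale = 50000 / 9200 ≈ 5.4

5.4x


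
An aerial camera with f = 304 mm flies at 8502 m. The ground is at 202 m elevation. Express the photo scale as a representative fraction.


scale = f / (H - h) = 304 mm / 8300 m = 304 / 8300000 = 1:27303

1:27303


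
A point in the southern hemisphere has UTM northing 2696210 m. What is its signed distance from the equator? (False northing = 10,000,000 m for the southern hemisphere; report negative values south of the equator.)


For southern: actual = 2696210 - 10000000 = -7303790 m

-7303790 m


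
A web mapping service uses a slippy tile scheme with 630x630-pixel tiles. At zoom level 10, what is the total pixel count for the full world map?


tiles per axis = 2^10 = 1024
total tiles = 1024^2 = 1048576
pixels per axis = 1024 * 630 = 645120
total pixels = 645120^2 = 416179814400

416179814400 pixels


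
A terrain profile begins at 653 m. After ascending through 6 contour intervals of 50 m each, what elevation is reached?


elevation = 653 + 6 * 50 = 953 m

953 m


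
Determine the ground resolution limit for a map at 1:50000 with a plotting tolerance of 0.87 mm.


ground = 0.87 mm * 50000 / 1000 = 43.5 m

43.5 m


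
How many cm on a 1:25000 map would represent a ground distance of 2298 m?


map_cm = 2298 * 100 / 25000 = 9.192 cm ≈ 9.19 cm

9.19 cm


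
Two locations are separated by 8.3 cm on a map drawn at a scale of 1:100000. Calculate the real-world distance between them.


ground = 8.3 cm * 100000 / 100 = 8300.0 m = 8.3 km

8.3 km


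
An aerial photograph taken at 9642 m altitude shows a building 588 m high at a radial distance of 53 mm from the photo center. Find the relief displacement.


d = h * r / H = 588 * 53 / 9642 = 3.23 mm

3.23 mm


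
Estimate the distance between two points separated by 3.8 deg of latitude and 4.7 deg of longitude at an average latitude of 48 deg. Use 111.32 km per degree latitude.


dlat_km = 3.8 * 111.32 = 423.016
dlon_km = 4.7 * 111.32 * cos(48) ≈ 350.092
dist = sqrt(423.016^2 + 350.092^2) ≈ 549.1 km

549.1 km


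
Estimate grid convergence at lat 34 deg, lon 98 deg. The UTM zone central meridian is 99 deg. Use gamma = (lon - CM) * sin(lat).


gamma = (98 - 99) * sin(34) = -1 * 0.559193 = -0.559 degrees

-0.559 degrees


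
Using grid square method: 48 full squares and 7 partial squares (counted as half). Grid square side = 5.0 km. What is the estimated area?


effective squares = 48 + 7 * 0.5 = 51.5
area = 51.5 * 25.0 = 1287.5 km^2

1287.5 km^2


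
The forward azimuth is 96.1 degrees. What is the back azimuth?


back azimuth = (96.1 + 180) mod 360 = 276.1 degrees

276.1 degrees


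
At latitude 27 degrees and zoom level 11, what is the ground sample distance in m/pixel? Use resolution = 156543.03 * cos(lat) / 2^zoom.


res = 156543.03 * cos(27) / 2^11 = 156543.03 * 0.89100652 / 2048 = 68.11 m/pixel

68.11 m/pixel


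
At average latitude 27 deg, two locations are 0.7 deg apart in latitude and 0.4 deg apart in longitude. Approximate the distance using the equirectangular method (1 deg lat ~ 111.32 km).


dlat_km = 0.7 * 111.32 = 77.924
dlon_km = 0.4 * 111.32 * cos(27) ≈ 39.675
dist = sqrt(77.924^2 + 39.675^2) ≈ 87.4 km

87.4 km


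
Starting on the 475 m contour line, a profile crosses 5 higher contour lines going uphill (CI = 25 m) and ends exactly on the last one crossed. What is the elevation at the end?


elevation = 475 + 5 * 25 = 600 m

600 m


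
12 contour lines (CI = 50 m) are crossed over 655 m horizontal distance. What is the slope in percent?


elevation change = 12 * 50 = 600 m
slope = 600 / 655 * 100 = 91.6%

91.6%


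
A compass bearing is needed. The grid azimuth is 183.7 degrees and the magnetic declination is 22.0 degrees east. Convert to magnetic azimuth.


magnetic azimuth = grid azimuth - declination (east +ve)
mag_az = 183.7 - 22.0 = 161.7 degrees

161.7 degrees


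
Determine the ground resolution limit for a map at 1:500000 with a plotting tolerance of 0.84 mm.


ground = 0.84 mm * 500000 / 1000 = 420.0 m

420.0 m


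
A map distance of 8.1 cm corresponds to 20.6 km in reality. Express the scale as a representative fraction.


ground = 20.6 km = 2060000 cm; RF denominator = ground / map = 2060000 / 8.1 ≈ 254321; RF = 1:254321

1:254321


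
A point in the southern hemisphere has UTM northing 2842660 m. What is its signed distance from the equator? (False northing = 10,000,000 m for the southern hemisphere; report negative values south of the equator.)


For southern: actual = 2842660 - 10000000 = -7157340 m

-7157340 m


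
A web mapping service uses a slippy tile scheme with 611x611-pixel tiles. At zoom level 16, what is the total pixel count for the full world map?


tiles per axis = 2^16 = 65536
total tiles = 65536^2 = 4294967296
pixels per axis = 65536 * 611 = 40042496
total pixels = 40042496^2 = 1603401485910016

1603401485910016 pixels


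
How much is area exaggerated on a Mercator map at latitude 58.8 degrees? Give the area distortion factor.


area_distortion = 1/cos^2(58.8) = 3.726

3.726


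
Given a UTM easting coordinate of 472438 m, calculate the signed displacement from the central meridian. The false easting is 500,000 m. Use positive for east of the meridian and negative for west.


displacement = 472438 - 500000 = -27562 m

-27562 m


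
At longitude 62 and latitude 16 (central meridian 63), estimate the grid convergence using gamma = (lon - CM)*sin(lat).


gamma = (62 - 63) * sin(16) = -1 * 0.275637 = -0.276 degrees

-0.276 degrees


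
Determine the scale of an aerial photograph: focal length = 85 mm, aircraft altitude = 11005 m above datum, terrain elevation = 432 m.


scale = f / (H - h) = 85 mm / 10573 m = 85 / 10573000 = 1:124388

1:124388


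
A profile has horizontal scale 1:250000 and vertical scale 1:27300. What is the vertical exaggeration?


VE = horizontal_scale / vertical_scale = 250000 / 27300 ≈ 9.2

9.2x


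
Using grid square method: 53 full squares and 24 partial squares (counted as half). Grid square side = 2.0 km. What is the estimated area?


effective squares = 53 + 24 * 0.5 = 65.0
area = 65.0 * 4.0 = 260.0 km^2

260.0 km^2


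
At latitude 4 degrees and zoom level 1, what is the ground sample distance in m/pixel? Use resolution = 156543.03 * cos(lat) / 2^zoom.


res = 156543.03 * cos(4) / 2^1 = 156543.03 * 0.99756405 / 2 = 78080.85 m/pixel

78080.85 m/pixel


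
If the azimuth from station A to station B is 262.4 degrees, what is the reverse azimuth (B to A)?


back azimuth = (262.4 + 180) mod 360 = 82.4 degrees

82.4 degrees


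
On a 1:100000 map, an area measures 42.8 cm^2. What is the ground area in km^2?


ground_area = 42.8 * (100000/100)^2 = 42800000.0 m^2 = 42.8 km^2

42.8 km^2


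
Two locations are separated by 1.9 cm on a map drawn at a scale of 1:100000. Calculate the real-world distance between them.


ground = 1.9 cm * 100000 / 100 = 1900.0 m = 1.9 km

1.9 km


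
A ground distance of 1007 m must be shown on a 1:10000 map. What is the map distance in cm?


map_cm = 1007 * 100 / 10000 = 10.07 cm

10.07 cm


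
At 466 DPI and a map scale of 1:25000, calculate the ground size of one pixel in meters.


pixel_cm = 2.54 / 466 ≈ 0.005451 cm
ground = pixel_cm * 25000 / 100 = 2.54 * 25000 / (466 * 100) = 63500 / 46600 ≈ 1.36 m

1.36 m


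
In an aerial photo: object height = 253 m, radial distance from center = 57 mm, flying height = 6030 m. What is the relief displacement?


d = h * r / H = 253 * 57 / 6030 = 2.39 mm

2.39 mm


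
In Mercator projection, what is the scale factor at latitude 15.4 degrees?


SF = 1 / cos(15.4) = 1 / 0.964095 = 1.037

1.037


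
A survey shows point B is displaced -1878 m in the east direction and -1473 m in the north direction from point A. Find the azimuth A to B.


az = atan2(-1878, -1473) = -128.1 deg
adjusted to 0-360: 231.9 degrees

231.9 degrees


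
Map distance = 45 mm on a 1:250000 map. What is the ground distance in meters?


ground = 45 mm * 250000 / 1000 = 11250.0 m

11250.0 m


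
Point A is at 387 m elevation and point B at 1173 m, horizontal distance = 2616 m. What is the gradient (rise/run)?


gradient = (1173 - 387) / 2616 = 786 / 2616 = 0.3005

0.3005


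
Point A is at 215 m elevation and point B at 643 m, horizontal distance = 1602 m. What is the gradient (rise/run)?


gradient = (643 - 215) / 1602 = 428 / 1602 = 0.2672

0.2672


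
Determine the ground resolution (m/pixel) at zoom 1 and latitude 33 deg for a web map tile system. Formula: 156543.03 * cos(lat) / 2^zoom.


res = 156543.03 * cos(33) / 2^1 = 156543.03 * 0.83867057 / 2 = 65644.02 m/pixel

65644.02 m/pixel


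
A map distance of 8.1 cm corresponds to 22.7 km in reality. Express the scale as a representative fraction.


ground = 22.7 km = 2270000 cm; RF denominator = ground / map = 2270000 / 8.1 ≈ 280247; RF = 1:280247

1:280247


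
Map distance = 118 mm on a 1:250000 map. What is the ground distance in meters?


ground = 118 mm * 250000 / 1000 = 29500.0 m

29500.0 m


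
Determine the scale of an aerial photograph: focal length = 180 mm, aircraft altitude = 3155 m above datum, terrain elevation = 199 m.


scale = f / (H - h) = 180 mm / 2956 m = 180 / 2956000 = 1:16422

1:16422


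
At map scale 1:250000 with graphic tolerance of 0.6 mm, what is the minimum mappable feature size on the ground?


ground = 0.6 mm * 250000 / 1000 = 150.0 m

150.0 m


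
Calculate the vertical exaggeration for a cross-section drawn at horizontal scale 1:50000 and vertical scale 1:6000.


VE = horizontal_scale / vertical_scale = 50000 / 6000 ≈ 8.3

8.3x


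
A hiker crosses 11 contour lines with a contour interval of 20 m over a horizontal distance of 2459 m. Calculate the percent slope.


elevation change = 11 * 20 = 220 m
slope = 220 / 2459 * 100 = 8.9%

8.9%


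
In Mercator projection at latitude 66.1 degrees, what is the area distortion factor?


area_distortion = 1/cos^2(66.1) = 6.092

6.092


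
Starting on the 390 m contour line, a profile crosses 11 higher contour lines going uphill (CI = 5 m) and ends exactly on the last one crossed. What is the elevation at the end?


elevation = 390 + 11 * 5 = 445 m

445 m


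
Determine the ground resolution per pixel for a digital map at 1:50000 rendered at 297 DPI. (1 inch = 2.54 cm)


pixel_cm = 2.54 / 297 ≈ 0.008552 cm
ground = pixel_cm * 50000 / 100 = 2.54 * 50000 / (297 * 100) = 127000 / 29700 ≈ 4.28 m

4.28 m


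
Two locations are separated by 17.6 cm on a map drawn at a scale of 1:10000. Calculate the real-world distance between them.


ground = 17.6 cm * 10000 / 100 = 1760.0 m = 1.76 km

1.76 km


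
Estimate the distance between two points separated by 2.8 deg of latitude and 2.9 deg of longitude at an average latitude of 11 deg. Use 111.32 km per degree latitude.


dlat_km = 2.8 * 111.32 = 311.696
dlon_km = 2.9 * 111.32 * cos(11) ≈ 316.897
dist = sqrt(311.696^2 + 316.897^2) ≈ 444.5 km

444.5 km


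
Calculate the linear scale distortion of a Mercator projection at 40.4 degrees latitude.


SF = 1 / cos(40.4) = 1 / 0.761538 = 1.313

1.313


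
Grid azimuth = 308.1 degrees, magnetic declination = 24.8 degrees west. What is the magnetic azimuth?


magnetic azimuth = grid azimuth - declination (east +ve)
mag_az = 308.1 - -24.8 = 332.9 degrees

332.9 degrees


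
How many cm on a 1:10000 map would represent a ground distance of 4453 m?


map_cm = 4453 * 100 / 10000 = 44.53 cm

44.53 cm


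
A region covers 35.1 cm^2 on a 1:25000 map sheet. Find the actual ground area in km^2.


ground_area = 35.1 * (25000/100)^2 = 2193750.0 m^2 = 2.19375 km^2 ≈ 2.194 km^2

2.194 km^2


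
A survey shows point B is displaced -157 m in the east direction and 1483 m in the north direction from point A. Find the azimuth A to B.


az = atan2(-157, 1483) = -6.0 deg
adjusted to 0-360: 354.0 degrees

354.0 degrees


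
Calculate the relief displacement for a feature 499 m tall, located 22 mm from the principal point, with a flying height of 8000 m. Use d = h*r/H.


d = h * r / H = 499 * 22 / 8000 = 1.37 mm

1.37 mm


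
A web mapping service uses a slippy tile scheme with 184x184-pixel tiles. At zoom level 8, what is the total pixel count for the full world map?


tiles per axis = 2^8 = 256
total tiles = 256^2 = 65536
pixels per axis = 256 * 184 = 47104
total pixels = 47104^2 = 2218786816

2218786816 pixels


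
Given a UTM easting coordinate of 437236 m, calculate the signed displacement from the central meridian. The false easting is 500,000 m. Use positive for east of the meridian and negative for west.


displacement = 437236 - 500000 = -62764 m

-62764 m


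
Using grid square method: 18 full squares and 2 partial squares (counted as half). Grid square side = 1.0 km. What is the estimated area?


effective squares = 18 + 2 * 0.5 = 19.0
area = 19.0 * 1.0 = 19.0 km^2

19.0 km^2


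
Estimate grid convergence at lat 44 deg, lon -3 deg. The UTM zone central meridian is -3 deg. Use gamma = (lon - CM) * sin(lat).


gamma = (-3 - -3) * sin(44) = 0 * 0.694658 = 0.0 degrees

0.0 degrees


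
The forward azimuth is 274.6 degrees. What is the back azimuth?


back azimuth = (274.6 + 180) mod 360 = 94.6 degrees

94.6 degrees


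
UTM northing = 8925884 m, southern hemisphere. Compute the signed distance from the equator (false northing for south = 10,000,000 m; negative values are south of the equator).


For southern: actual = 8925884 - 10000000 = -1074116 m

-1074116 m


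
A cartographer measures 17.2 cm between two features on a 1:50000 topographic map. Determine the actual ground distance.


ground = 17.2 cm * 50000 / 100 = 8600.0 m = 8.6 km

8.6 km


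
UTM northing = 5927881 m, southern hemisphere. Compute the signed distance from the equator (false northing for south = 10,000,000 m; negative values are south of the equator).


For southern: actual = 5927881 - 10000000 = -4072119 m

-4072119 m


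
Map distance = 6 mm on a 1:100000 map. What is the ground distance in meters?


ground = 6 mm * 100000 / 1000 = 600.0 m

600.0 m


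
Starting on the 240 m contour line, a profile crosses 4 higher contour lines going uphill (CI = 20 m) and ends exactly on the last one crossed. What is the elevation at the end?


elevation = 240 + 4 * 20 = 320 m

320 m


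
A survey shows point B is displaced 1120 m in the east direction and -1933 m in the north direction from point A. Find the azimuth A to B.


az = atan2(1120, -1933) = 149.9 deg
adjusted to 0-360: 149.9 degrees

149.9 degrees


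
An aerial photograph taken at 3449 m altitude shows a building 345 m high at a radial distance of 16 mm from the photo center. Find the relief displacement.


d = h * r / H = 345 * 16 / 3449 = 1.6 mm

1.6 mm


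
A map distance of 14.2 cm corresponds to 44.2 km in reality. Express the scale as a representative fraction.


ground = 44.2 km = 4420000 cm; RF denominator = ground / map = 4420000 / 14.2 ≈ 311268; RF = 1:311268

1:311268


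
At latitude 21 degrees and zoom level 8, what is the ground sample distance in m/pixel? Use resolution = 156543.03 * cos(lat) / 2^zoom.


res = 156543.03 * cos(21) / 2^8 = 156543.03 * 0.93358043 / 256 = 570.88 m/pixel

570.88 m/pixel


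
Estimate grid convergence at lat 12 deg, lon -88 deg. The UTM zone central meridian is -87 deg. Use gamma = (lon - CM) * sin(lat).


gamma = (-88 - -87) * sin(12) = -1 * 0.207912 = -0.208 degrees

-0.208 degrees


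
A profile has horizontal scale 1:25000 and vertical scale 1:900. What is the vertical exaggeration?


VE = horizontal_scale / vertical_scale = 25000 / 900 ≈ 27.8

27.8x


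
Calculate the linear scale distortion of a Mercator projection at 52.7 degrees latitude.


SF = 1 / cos(52.7) = 1 / 0.605988 = 1.65

1.65


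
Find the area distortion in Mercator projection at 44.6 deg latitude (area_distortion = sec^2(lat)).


area_distortion = 1/cos^2(44.6) = 1.972

1.972


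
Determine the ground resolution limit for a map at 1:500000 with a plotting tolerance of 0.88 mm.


ground = 0.88 mm * 500000 / 1000 = 440.0 m

440.0 m


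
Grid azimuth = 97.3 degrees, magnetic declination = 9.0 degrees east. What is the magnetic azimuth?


magnetic azimuth = grid azimuth - declination (east +ve)
mag_az = 97.3 - 9.0 = 88.3 degrees

88.3 degrees


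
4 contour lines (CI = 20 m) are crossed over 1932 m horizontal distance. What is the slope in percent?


elevation change = 4 * 20 = 80 m
slope = 80 / 1932 * 100 = 4.1%

4.1%


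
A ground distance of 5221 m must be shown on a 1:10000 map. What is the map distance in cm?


map_cm = 5221 * 100 / 10000 = 52.21 cm

52.21 cm


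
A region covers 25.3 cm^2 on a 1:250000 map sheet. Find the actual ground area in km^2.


ground_area = 25.3 * (250000/100)^2 = 158125000.0 m^2 = 158.125 km^2

158.125 km^2


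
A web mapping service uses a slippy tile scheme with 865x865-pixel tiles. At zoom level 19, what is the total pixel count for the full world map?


tiles per axis = 2^19 = 524288
total tiles = 524288^2 = 274877906944
pixels per axis = 524288 * 865 = 453509120
total pixels = 453509120^2 = 205670521923174400

205670521923174400 pixels


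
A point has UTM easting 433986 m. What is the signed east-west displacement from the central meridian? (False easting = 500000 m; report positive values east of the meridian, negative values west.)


displacement = 433986 - 500000 = -66014 m

-66014 m


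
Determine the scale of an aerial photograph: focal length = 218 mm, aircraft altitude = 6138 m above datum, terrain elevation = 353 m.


scale = f / (H - h) = 218 mm / 5785 m = 218 / 5785000 = 1:26537

1:26537


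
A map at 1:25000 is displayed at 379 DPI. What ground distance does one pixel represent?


pixel_cm = 2.54 / 379 ≈ 0.006702 cm
ground = pixel_cm * 25000 / 100 = 2.54 * 25000 / (379 * 100) = 63500 / 37900 ≈ 1.68 m

1.68 m


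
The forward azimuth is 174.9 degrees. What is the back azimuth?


back azimuth = (174.9 + 180) mod 360 = 354.9 degrees

354.9 degrees


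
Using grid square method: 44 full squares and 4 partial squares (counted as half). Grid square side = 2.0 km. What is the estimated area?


effective squares = 44 + 4 * 0.5 = 46.0
area = 46.0 * 4.0 = 184.0 km^2

184.0 km^2


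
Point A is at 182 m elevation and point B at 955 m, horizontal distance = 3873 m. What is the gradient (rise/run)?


gradient = (955 - 182) / 3873 = 773 / 3873 = 0.1996

0.1996


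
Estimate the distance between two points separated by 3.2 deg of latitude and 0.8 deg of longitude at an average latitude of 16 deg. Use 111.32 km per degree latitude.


dlat_km = 3.2 * 111.32 = 356.224
dlon_km = 0.8 * 111.32 * cos(16) ≈ 85.606
dist = sqrt(356.224^2 + 85.606^2) ≈ 366.4 km

366.4 km


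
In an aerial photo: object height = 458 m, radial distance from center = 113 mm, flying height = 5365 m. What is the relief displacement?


d = h * r / H = 458 * 113 / 5365 = 9.65 mm

9.65 mm


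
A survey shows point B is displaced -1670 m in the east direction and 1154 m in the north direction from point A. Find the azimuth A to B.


az = atan2(-1670, 1154) = -55.4 deg
adjusted to 0-360: 304.6 degrees

304.6 degrees


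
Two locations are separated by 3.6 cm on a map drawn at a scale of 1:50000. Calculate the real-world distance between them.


ground = 3.6 cm * 50000 / 100 = 1800.0 m = 1.8 km

1.8 km


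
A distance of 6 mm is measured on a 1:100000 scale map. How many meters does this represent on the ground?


ground = 6 mm * 100000 / 1000 = 600.0 m

600.0 m


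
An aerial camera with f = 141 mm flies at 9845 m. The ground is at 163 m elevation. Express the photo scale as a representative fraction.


scale = f / (H - h) = 141 mm / 9682 m = 141 / 9682000 = 1:68667

1:68667


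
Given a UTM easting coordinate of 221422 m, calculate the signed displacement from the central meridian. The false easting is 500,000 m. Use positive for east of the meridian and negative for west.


displacement = 221422 - 500000 = -278578 m

-278578 m


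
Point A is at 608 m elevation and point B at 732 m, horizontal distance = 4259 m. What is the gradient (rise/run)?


gradient = (732 - 608) / 4259 = 124 / 4259 = 0.0291

0.0291


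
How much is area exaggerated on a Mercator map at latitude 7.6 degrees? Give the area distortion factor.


area_distortion = 1/cos^2(7.6) = 1.018

1.018


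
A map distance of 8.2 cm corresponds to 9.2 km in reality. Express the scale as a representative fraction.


ground = 9.2 km = 920000 cm; RF denominator = ground / map = 920000 / 8.2 ≈ 112195; RF = 1:112195

1:112195


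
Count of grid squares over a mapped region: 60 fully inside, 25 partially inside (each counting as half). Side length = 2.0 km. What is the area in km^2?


effective squares = 60 + 25 * 0.5 = 72.5
area = 72.5 * 4.0 = 290.0 km^2

290.0 km^2


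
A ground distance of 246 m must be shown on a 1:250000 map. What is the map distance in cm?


map_cm = 246 * 100 / 250000 = 0.0984 cm ≈ 0.1 cm

0.1 cm


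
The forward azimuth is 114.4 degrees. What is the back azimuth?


back azimuth = (114.4 + 180) mod 360 = 294.4 degrees

294.4 degrees


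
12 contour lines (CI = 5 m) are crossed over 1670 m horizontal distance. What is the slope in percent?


elevation change = 12 * 5 = 60 m
slope = 60 / 1670 * 100 = 3.6%

3.6%


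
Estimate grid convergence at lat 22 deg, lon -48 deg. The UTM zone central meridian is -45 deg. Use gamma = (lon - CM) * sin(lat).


gamma = (-48 - -45) * sin(22) = -3 * 0.374607 = -1.124 degrees

-1.124 degrees


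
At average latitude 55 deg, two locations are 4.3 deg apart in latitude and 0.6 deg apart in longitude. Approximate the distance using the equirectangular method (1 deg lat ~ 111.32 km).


dlat_km = 4.3 * 111.32 = 478.676
dlon_km = 0.6 * 111.32 * cos(55) ≈ 38.31
dist = sqrt(478.676^2 + 38.31^2) ≈ 480.2 km

480.2 km


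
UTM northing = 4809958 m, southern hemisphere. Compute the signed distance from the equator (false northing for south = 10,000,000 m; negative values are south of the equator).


For southern: actual = 4809958 - 10000000 = -5190042 m

-5190042 m


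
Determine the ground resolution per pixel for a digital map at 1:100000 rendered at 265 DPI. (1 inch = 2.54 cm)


pixel_cm = 2.54 / 265 ≈ 0.009585 cm
ground = pixel_cm * 100000 / 100 = 2.54 * 100000 / (265 * 100) = 254000 / 26500 ≈ 9.58 m

9.58 m


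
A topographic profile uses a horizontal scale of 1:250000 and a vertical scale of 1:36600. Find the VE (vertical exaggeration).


VE = horizontal_scale / vertical_scale = 250000 / 36600 ≈ 6.8

6.8x


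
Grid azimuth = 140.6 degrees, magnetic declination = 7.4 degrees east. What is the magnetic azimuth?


magnetic azimuth = grid azimuth - declination (east +ve)
mag_az = 140.6 - 7.4 = 133.2 degrees

133.2 degrees


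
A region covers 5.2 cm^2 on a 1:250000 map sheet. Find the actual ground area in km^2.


ground_area = 5.2 * (250000/100)^2 = 32500000.0 m^2 = 32.5 km^2

32.5 km^2


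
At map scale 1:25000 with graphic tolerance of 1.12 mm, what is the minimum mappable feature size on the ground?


ground = 1.12 mm * 25000 / 1000 = 28.0 m

28.0 m


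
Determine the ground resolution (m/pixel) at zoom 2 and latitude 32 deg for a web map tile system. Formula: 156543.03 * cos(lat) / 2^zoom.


res = 156543.03 * cos(32) / 2^2 = 156543.03 * 0.8480481 / 4 = 33189.0 m/pixel

33189.0 m/pixel


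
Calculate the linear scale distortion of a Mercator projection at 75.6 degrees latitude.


SF = 1 / cos(75.6) = 1 / 0.24869 = 4.021

4.021


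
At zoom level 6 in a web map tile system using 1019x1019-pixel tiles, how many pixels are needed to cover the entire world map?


tiles per axis = 2^6 = 64
total tiles = 64^2 = 4096
pixels per axis = 64 * 1019 = 65216
total pixels = 65216^2 = 4253126656

4253126656 pixels


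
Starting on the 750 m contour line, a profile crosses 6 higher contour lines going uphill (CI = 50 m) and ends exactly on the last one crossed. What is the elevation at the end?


elevation = 750 + 6 * 50 = 1050 m

1050 m


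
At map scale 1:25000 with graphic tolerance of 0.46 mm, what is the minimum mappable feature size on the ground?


ground = 0.46 mm * 25000 / 1000 = 11.5 m

11.5 m


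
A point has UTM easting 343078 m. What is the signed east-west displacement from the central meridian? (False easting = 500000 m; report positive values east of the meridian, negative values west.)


displacement = 343078 - 500000 = -156922 m

-156922 m


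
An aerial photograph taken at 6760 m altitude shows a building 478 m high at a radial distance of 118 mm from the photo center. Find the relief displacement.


d = h * r / H = 478 * 118 / 6760 = 8.34 mm

8.34 mm


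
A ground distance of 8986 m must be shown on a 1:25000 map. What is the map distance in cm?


map_cm = 8986 * 100 / 25000 = 35.944 cm ≈ 35.94 cm

35.94 cm


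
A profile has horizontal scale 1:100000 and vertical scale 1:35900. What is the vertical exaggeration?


VE = horizontal_scale / vertical_scale = 100000 / 35900 ≈ 2.8

2.8x


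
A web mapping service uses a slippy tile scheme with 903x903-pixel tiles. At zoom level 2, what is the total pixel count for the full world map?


tiles per axis = 2^2 = 4
total tiles = 4^2 = 16
pixels per axis = 4 * 903 = 3612
total pixels = 3612^2 = 13046544

13046544 pixels


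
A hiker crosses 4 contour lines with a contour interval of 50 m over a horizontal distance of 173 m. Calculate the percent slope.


elevation change = 4 * 50 = 200 m
slope = 200 / 173 * 100 = 115.6%

115.6%


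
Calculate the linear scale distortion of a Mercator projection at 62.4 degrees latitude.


SF = 1 / cos(62.4) = 1 / 0.463296 = 2.158

2.158


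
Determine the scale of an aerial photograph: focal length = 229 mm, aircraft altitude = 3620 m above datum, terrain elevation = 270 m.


scale = f / (H - h) = 229 mm / 3350 m = 229 / 3350000 = 1:14629

1:14629


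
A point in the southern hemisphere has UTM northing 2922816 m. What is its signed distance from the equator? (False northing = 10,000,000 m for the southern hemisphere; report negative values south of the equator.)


For southern: actual = 2922816 - 10000000 = -7077184 m

-7077184 m


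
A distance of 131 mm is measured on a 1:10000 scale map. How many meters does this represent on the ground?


ground = 131 mm * 10000 / 1000 = 1310.0 m

1310.0 m


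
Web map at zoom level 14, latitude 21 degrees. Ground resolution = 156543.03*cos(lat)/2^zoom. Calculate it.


res = 156543.03 * cos(21) / 2^14 = 156543.03 * 0.93358043 / 16384 = 8.92 m/pixel

8.92 m/pixel
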